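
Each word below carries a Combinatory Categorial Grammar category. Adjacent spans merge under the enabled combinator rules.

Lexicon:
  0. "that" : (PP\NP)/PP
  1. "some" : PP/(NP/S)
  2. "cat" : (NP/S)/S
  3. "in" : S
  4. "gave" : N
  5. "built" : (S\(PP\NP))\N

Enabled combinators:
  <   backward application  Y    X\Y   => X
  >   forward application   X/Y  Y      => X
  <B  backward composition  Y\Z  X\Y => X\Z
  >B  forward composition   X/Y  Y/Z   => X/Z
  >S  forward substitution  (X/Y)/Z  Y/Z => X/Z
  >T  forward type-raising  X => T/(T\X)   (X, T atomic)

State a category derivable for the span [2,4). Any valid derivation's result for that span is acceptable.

[0,6] S   <
  [0,4] PP\NP   >
    [0,1] "that" : (PP\NP)/PP
    [1,4] PP   >
      [1,2] "some" : PP/(NP/S)
      [2,4] NP/S   >
        [2,3] "cat" : (NP/S)/S
        [3,4] "in" : S
  [4,6] S\(PP\NP)   <
    [4,5] "gave" : N
    [5,6] "built" : (S\(PP\NP))\N

NP/S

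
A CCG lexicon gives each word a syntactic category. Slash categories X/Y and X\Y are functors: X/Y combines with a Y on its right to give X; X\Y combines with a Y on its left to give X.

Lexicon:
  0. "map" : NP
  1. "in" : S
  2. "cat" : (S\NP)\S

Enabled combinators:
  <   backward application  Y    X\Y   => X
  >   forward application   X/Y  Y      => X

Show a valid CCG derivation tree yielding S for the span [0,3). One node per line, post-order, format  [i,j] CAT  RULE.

[0,1] NP  lex  "map"
[1,2] S  lex  "in"
[2,3] (S\NP)\S  lex  "cat"
[1,3] S\NP  <  k=2
[0,3] S  <  k=1

[0,3] S   <
  [0,1] "map" : NP
  [1,3] S\NP   <
    [1,2] "in" : S
    [2,3] "cat" : (S\NP)\S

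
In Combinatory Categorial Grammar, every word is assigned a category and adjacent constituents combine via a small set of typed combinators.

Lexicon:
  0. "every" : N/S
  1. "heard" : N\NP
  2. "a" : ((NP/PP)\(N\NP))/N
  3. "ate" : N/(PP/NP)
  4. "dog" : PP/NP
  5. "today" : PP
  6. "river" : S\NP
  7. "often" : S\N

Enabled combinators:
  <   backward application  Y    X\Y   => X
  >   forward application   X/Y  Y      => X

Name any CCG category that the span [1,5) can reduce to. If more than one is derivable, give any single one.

NP/PP

[0,8] S   <
  [0,7] N   >
    [0,1] "every" : N/S
    [1,7] S   <
      [1,6] NP   >
        [1,5] NP/PP   <
          [1,2] "heard" : N\NP
          [2,5] (NP/PP)\(N\NP)   >
            [2,3] "a" : ((NP/PP)\(N\NP))/N
            [3,5] N   >
              [3,4] "ate" : N/(PP/NP)
              [4,5] "dog" : PP/NP
        [5,6] "today" : PP
      [6,7] "river" : S\NP
  [7,8] "often" : S\N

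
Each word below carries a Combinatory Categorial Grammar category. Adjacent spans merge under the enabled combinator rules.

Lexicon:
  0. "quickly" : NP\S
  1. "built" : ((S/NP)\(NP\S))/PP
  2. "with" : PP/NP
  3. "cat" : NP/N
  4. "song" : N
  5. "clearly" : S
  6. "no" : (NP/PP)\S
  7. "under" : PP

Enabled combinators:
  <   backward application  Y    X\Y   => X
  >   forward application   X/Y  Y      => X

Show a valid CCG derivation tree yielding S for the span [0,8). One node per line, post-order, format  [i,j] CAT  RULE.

[0,8] S   >
  [0,5] S/NP   <
    [0,1] "quickly" : NP\S
    [1,5] (S/NP)\(NP\S)   >
      [1,2] "built" : ((S/NP)\(NP\S))/PP
      [2,5] PP   >
        [2,3] "with" : PP/NP
        [3,5] NP   >
          [3,4] "cat" : NP/N
          [4,5] "song" : N
  [5,8] NP   >
    [5,7] NP/PP   <
      [5,6] "clearly" : S
      [6,7] "no" : (NP/PP)\S
    [7,8] "under" : PP

[0,1] NP\S  lex  "quickly"
[1,2] ((S/NP)\(NP\S))/PP  lex  "built"
[2,3] PP/NP  lex  "with"
[3,4] NP/N  lex  "cat"
[4,5] N  lex  "song"
[3,5] NP  >  k=4
[2,5] PP  >  k=3
[1,5] (S/NP)\(NP\S)  >  k=2
[0,5] S/NP  <  k=1
[5,6] S  lex  "clearly"
[6,7] (NP/PP)\S  lex  "no"
[5,7] NP/PP  <  k=6
[7,8] PP  lex  "under"
[5,8] NP  >  k=7
[0,8] S  >  k=5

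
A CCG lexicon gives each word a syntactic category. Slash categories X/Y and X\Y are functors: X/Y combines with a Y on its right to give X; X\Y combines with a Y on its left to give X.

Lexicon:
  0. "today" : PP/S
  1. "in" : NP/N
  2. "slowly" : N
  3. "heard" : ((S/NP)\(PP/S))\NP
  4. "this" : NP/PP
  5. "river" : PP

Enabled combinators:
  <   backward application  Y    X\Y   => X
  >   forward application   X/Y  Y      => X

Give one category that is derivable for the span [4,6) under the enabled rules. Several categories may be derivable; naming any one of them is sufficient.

NP

[0,6] S   >
  [0,4] S/NP   <
    [0,1] "today" : PP/S
    [1,4] (S/NP)\(PP/S)   <
      [1,3] NP   >
        [1,2] "in" : NP/N
        [2,3] "slowly" : N
      [3,4] "heard" : ((S/NP)\(PP/S))\NP
  [4,6] NP   >
    [4,5] "this" : NP/PP
    [5,6] "river" : PP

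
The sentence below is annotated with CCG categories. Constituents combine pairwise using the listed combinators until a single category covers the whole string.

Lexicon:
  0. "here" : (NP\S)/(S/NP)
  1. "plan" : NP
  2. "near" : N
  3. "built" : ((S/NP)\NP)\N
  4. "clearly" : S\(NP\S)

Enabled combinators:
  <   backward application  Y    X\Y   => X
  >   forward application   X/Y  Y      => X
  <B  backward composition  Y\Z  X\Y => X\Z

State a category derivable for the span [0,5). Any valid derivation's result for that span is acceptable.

[0,5] S   <
  [0,4] NP\S   >
    [0,1] "here" : (NP\S)/(S/NP)
    [1,4] S/NP   <
      [1,2] "plan" : NP
      [2,4] (S/NP)\NP   <
        [2,3] "near" : N
        [3,4] "built" : ((S/NP)\NP)\N
  [4,5] "clearly" : S\(NP\S)

S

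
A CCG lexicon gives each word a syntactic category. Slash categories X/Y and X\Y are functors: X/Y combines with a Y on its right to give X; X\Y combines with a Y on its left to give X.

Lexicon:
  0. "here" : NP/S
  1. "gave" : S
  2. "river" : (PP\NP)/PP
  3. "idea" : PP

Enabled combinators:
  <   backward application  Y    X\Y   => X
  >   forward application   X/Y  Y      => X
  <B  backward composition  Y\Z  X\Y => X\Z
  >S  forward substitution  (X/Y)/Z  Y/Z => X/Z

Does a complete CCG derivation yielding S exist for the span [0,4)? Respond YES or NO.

NP/S S (PP\NP)/PP PP
CKY chart[0,4] = {PP}; S ∉ chart

NO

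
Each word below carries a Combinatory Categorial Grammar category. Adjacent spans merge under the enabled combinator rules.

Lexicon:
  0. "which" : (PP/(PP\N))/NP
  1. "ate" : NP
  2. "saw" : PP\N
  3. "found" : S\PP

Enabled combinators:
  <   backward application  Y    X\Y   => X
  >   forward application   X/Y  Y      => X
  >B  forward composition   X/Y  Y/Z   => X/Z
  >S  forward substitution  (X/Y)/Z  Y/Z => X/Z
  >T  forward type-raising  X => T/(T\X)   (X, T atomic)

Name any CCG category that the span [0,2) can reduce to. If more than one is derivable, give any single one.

PP/(PP\N)

[0,4] S   <
  [0,3] PP   >
    [0,2] PP/(PP\N)   >
      [0,1] "which" : (PP/(PP\N))/NP
      [1,2] "ate" : NP
    [2,3] "saw" : PP\N
  [3,4] "found" : S\PP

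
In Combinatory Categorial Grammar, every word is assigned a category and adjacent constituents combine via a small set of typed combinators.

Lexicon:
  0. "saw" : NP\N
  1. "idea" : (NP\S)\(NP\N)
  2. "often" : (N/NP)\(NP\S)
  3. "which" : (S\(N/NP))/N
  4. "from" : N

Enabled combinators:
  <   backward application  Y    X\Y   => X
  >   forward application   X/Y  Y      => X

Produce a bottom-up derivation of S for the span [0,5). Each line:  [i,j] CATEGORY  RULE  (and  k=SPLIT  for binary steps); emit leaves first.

[0,5] S   <
  [0,3] N/NP   <
    [0,2] NP\S   <
      [0,1] "saw" : NP\N
      [1,2] "idea" : (NP\S)\(NP\N)
    [2,3] "often" : (N/NP)\(NP\S)
  [3,5] S\(N/NP)   >
    [3,4] "which" : (S\(N/NP))/N
    [4,5] "from" : N

[0,1] NP\N  lex  "saw"
[1,2] (NP\S)\(NP\N)  lex  "idea"
[0,2] NP\S  <  k=1
[2,3] (N/NP)\(NP\S)  lex  "often"
[0,3] N/NP  <  k=2
[3,4] (S\(N/NP))/N  lex  "which"
[4,5] N  lex  "from"
[3,5] S\(N/NP)  >  k=4
[0,5] S  <  k=3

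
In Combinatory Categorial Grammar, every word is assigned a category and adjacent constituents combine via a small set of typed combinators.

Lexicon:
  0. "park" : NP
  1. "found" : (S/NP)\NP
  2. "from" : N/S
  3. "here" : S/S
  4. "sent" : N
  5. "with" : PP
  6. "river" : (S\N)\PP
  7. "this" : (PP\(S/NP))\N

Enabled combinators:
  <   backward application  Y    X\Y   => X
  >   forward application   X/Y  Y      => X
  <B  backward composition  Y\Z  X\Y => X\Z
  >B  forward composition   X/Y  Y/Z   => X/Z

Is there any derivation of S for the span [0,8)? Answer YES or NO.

NO

NP (S/NP)\NP N/S S/S N PP (S\N)\PP (PP\(S/NP))\N
CKY chart[0,8] = {PP}; S ∉ chart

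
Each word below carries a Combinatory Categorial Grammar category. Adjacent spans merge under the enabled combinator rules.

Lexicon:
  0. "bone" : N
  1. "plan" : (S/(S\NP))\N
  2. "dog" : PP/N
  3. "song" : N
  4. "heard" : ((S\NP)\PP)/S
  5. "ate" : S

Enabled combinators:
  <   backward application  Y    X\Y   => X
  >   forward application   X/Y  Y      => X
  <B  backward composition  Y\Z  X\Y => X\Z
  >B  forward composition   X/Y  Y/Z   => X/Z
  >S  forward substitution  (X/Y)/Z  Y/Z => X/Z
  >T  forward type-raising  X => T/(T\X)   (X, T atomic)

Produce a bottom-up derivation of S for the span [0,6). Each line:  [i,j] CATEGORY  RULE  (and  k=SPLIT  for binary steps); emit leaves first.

[0,1] N  lex  "bone"
[1,2] (S/(S\NP))\N  lex  "plan"
[0,2] S/(S\NP)  <  k=1
[2,3] PP/N  lex  "dog"
[3,4] N  lex  "song"
[2,4] PP  >  k=3
[4,5] ((S\NP)\PP)/S  lex  "heard"
[5,6] S  lex  "ate"
[4,6] (S\NP)\PP  >  k=5
[2,6] S\NP  <  k=4
[0,6] S  >  k=2

[0,6] S   >
  [0,2] S/(S\NP)   <
    [0,1] "bone" : N
    [1,2] "plan" : (S/(S\NP))\N
  [2,6] S\NP   <
    [2,4] PP   >
      [2,3] "dog" : PP/N
      [3,4] "song" : N
    [4,6] (S\NP)\PP   >
      [4,5] "heard" : ((S\NP)\PP)/S
      [5,6] "ate" : S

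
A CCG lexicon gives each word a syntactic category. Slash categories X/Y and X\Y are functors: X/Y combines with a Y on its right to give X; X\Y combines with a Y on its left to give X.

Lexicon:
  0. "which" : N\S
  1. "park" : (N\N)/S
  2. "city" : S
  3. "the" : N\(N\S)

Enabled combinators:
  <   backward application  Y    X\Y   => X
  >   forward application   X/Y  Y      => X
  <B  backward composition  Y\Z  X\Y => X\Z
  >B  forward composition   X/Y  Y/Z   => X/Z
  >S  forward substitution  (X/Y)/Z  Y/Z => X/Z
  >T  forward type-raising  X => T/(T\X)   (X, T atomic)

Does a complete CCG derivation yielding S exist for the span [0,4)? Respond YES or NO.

N\S (N\N)/S S N\(N\S)
CKY chart[0,4] = {N, N/(N\N), NP/(NP\N), PP/(PP\N), S/(S\N)}; S ∉ chart

NO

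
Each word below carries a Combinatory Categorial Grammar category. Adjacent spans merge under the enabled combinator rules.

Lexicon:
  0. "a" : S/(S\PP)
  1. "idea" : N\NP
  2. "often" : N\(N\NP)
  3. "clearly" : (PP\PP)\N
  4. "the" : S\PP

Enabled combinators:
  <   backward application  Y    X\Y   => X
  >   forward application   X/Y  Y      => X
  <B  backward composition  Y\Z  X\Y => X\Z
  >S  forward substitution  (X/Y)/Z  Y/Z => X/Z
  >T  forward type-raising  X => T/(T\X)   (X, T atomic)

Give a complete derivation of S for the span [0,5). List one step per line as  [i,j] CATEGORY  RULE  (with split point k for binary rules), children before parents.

[0,5] S   >
  [0,1] "a" : S/(S\PP)
  [1,5] S\PP   <B
    [1,4] PP\PP   <
      [1,3] N   <
        [1,2] "idea" : N\NP
        [2,3] "often" : N\(N\NP)
      [3,4] "clearly" : (PP\PP)\N
    [4,5] "the" : S\PP

[0,1] S/(S\PP)  lex  "a"
[1,2] N\NP  lex  "idea"
[2,3] N\(N\NP)  lex  "often"
[1,3] N  <  k=2
[3,4] (PP\PP)\N  lex  "clearly"
[1,4] PP\PP  <  k=3
[4,5] S\PP  lex  "the"
[1,5] S\PP  <B  k=4
[0,5] S  >  k=1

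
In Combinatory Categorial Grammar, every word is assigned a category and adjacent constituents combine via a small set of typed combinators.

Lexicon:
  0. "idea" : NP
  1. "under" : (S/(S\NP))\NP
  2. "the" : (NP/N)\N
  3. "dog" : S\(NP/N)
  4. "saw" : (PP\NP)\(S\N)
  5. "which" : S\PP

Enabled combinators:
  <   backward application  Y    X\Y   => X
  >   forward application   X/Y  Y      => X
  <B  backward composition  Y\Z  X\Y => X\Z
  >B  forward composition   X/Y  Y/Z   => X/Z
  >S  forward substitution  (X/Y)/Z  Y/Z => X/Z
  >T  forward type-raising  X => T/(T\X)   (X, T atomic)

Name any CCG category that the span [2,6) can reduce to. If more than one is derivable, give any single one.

S\NP

[0,6] S   >
  [0,2] S/(S\NP)   <
    [0,1] "idea" : NP
    [1,2] "under" : (S/(S\NP))\NP
  [2,6] S\NP   <B
    [2,5] PP\NP   <
      [2,4] S\N   <B
        [2,3] "the" : (NP/N)\N
        [3,4] "dog" : S\(NP/N)
      [4,5] "saw" : (PP\NP)\(S\N)
    [5,6] "which" : S\PP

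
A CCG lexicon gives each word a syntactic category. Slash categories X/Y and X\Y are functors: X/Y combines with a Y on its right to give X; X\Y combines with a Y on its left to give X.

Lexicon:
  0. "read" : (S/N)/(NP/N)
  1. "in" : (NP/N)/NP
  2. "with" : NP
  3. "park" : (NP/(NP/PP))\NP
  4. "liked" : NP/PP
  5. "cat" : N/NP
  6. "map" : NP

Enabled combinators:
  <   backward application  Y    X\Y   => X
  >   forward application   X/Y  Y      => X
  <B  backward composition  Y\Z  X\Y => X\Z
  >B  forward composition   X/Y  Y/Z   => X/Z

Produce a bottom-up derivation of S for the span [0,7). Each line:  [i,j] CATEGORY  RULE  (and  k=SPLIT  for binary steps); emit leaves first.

[0,1] (S/N)/(NP/N)  lex  "read"
[1,2] (NP/N)/NP  lex  "in"
[2,3] NP  lex  "with"
[3,4] (NP/(NP/PP))\NP  lex  "park"
[2,4] NP/(NP/PP)  <  k=3
[4,5] NP/PP  lex  "liked"
[2,5] NP  >  k=4
[1,5] NP/N  >  k=2
[0,5] S/N  >  k=1
[5,6] N/NP  lex  "cat"
[6,7] NP  lex  "map"
[5,7] N  >  k=6
[0,7] S  >  k=5

[0,7] S   >
  [0,5] S/N   >
    [0,1] "read" : (S/N)/(NP/N)
    [1,5] NP/N   >
      [1,2] "in" : (NP/N)/NP
      [2,5] NP   >
        [2,4] NP/(NP/PP)   <
          [2,3] "with" : NP
          [3,4] "park" : (NP/(NP/PP))\NP
        [4,5] "liked" : NP/PP
  [5,7] N   >
    [5,6] "cat" : N/NP
    [6,7] "map" : NP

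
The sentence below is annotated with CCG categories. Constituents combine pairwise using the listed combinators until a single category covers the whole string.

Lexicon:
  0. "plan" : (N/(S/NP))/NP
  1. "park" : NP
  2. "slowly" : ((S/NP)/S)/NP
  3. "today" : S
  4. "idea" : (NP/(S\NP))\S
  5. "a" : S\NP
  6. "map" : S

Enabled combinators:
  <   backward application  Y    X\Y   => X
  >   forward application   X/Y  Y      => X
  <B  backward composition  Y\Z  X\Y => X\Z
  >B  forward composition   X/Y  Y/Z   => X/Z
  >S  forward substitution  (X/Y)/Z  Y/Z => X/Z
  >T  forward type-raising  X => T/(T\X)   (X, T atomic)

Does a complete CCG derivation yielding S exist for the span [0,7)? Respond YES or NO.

(N/(S/NP))/NP NP ((S/NP)/S)/NP S (NP/(S\NP))\S S\NP S
CKY chart[0,7] = {N, N/(N\N), N/(S\S), NP/(NP\N), PP/(PP\N), S/(S\N)}; S ∉ chart

NO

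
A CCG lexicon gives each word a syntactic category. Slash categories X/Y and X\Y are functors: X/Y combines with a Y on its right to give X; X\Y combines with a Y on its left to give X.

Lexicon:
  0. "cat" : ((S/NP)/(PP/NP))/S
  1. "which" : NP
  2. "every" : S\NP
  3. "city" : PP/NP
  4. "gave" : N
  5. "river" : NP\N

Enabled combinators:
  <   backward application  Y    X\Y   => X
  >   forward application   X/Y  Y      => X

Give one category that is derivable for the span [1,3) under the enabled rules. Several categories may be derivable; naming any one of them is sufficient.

S

[0,6] S   >
  [0,4] S/NP   >
    [0,3] (S/NP)/(PP/NP)   >
      [0,1] "cat" : ((S/NP)/(PP/NP))/S
      [1,3] S   <
        [1,2] "which" : NP
        [2,3] "every" : S\NP
    [3,4] "city" : PP/NP
  [4,6] NP   <
    [4,5] "gave" : N
    [5,6] "river" : NP\N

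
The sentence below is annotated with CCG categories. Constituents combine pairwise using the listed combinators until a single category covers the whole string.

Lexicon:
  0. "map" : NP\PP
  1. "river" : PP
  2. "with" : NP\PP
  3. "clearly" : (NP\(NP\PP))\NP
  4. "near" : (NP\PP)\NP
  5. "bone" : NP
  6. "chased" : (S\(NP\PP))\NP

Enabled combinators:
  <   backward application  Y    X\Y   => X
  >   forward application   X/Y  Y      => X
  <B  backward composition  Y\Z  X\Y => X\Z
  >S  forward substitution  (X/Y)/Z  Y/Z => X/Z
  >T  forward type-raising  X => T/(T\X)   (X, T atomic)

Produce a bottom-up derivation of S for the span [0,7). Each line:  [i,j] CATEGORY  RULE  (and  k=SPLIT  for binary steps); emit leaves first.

[0,1] NP\PP  lex  "map"
[1,2] PP  lex  "river"
[1,2] NP/(NP\PP)  >T
[2,3] NP\PP  lex  "with"
[1,3] NP  >  k=2
[3,4] (NP\(NP\PP))\NP  lex  "clearly"
[1,4] NP\(NP\PP)  <  k=3
[0,4] NP  <  k=1
[4,5] (NP\PP)\NP  lex  "near"
[5,6] NP  lex  "bone"
[6,7] (S\(NP\PP))\NP  lex  "chased"
[5,7] S\(NP\PP)  <  k=6
[4,7] S\NP  <B  k=5
[0,7] S  <  k=4

[0,7] S   <
  [0,4] NP   <
    [0,1] "map" : NP\PP
    [1,4] NP\(NP\PP)   <
      [1,3] NP   >
        [1,2] NP/(NP\PP)   >T
          [1,2] "river" : PP
        [2,3] "with" : NP\PP
      [3,4] "clearly" : (NP\(NP\PP))\NP
  [4,7] S\NP   <B
    [4,5] "near" : (NP\PP)\NP
    [5,7] S\(NP\PP)   <
      [5,6] "bone" : NP
      [6,7] "chased" : (S\(NP\PP))\NP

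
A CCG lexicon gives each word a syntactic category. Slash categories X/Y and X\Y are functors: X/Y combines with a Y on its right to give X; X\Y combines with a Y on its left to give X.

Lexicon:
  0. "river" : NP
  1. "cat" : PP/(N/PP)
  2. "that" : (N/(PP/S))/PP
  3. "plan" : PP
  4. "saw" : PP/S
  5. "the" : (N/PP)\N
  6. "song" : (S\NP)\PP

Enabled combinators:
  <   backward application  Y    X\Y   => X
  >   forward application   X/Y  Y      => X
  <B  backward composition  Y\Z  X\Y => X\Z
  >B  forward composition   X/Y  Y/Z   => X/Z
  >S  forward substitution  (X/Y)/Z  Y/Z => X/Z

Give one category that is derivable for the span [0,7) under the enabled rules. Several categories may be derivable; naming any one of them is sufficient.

[0,7] S   <
  [0,1] "river" : NP
  [1,7] S\NP   <
    [1,6] PP   >
      [1,2] "cat" : PP/(N/PP)
      [2,6] N/PP   <
        [2,5] N   >
          [2,4] N/(PP/S)   >
            [2,3] "that" : (N/(PP/S))/PP
            [3,4] "plan" : PP
          [4,5] "saw" : PP/S
        [5,6] "the" : (N/PP)\N
    [6,7] "song" : (S\NP)\PP

S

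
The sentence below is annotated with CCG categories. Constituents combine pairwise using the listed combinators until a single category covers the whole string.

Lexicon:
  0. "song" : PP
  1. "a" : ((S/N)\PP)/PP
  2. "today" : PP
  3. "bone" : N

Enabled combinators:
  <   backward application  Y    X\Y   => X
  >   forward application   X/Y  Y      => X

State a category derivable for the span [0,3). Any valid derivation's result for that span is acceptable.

[0,4] S   >
  [0,3] S/N   <
    [0,1] "song" : PP
    [1,3] (S/N)\PP   >
      [1,2] "a" : ((S/N)\PP)/PP
      [2,3] "today" : PP
  [3,4] "bone" : N

S/N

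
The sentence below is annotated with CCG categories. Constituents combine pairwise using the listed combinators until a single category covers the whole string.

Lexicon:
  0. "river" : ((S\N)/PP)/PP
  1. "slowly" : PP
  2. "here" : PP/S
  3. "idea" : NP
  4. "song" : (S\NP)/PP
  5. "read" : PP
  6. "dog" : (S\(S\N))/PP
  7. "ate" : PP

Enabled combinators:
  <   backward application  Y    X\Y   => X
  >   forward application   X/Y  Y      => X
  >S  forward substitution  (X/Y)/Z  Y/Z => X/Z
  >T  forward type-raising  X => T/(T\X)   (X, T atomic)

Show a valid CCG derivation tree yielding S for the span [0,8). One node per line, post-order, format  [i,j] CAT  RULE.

[0,8] S   <
  [0,6] S\N   >
    [0,2] (S\N)/PP   >
      [0,1] "river" : ((S\N)/PP)/PP
      [1,2] "slowly" : PP
    [2,6] PP   >
      [2,3] "here" : PP/S
      [3,6] S   <
        [3,4] "idea" : NP
        [4,6] S\NP   >
          [4,5] "song" : (S\NP)/PP
          [5,6] "read" : PP
  [6,8] S\(S\N)   >
    [6,7] "dog" : (S\(S\N))/PP
    [7,8] "ate" : PP

[0,1] ((S\N)/PP)/PP  lex  "river"
[1,2] PP  lex  "slowly"
[0,2] (S\N)/PP  >  k=1
[2,3] PP/S  lex  "here"
[3,4] NP  lex  "idea"
[4,5] (S\NP)/PP  lex  "song"
[5,6] PP  lex  "read"
[4,6] S\NP  >  k=5
[3,6] S  <  k=4
[2,6] PP  >  k=3
[0,6] S\N  >  k=2
[6,7] (S\(S\N))/PP  lex  "dog"
[7,8] PP  lex  "ate"
[6,8] S\(S\N)  >  k=7
[0,8] S  <  k=6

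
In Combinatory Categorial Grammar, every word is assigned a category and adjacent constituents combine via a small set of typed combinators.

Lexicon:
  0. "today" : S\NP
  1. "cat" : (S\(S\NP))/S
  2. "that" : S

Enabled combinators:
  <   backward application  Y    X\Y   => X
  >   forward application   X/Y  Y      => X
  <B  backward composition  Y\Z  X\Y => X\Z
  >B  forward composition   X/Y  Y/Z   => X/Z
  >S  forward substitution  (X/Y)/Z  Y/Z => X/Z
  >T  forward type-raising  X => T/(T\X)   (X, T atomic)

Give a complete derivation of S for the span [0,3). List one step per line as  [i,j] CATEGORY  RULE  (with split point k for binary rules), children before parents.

[0,3] S   <
  [0,1] "today" : S\NP
  [1,3] S\(S\NP)   >
    [1,2] "cat" : (S\(S\NP))/S
    [2,3] "that" : S

[0,1] S\NP  lex  "today"
[1,2] (S\(S\NP))/S  lex  "cat"
[2,3] S  lex  "that"
[1,3] S\(S\NP)  >  k=2
[0,3] S  <  k=1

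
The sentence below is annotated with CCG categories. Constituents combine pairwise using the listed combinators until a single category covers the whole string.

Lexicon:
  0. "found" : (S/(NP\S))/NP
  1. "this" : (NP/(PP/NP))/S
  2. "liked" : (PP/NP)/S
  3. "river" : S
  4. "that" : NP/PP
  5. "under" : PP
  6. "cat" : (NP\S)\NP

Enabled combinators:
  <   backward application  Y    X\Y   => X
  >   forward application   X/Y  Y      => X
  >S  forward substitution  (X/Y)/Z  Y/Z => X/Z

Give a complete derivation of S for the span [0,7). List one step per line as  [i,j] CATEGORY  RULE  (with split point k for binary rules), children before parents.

[0,7] S   >
  [0,4] S/(NP\S)   >
    [0,1] "found" : (S/(NP\S))/NP
    [1,4] NP   >
      [1,3] NP/S   >S
        [1,2] "this" : (NP/(PP/NP))/S
        [2,3] "liked" : (PP/NP)/S
      [3,4] "river" : S
  [4,7] NP\S   <
    [4,6] NP   >
      [4,5] "that" : NP/PP
      [5,6] "under" : PP
    [6,7] "cat" : (NP\S)\NP

[0,1] (S/(NP\S))/NP  lex  "found"
[1,2] (NP/(PP/NP))/S  lex  "this"
[2,3] (PP/NP)/S  lex  "liked"
[1,3] NP/S  >S  k=2
[3,4] S  lex  "river"
[1,4] NP  >  k=3
[0,4] S/(NP\S)  >  k=1
[4,5] NP/PP  lex  "that"
[5,6] PP  lex  "under"
[4,6] NP  >  k=5
[6,7] (NP\S)\NP  lex  "cat"
[4,7] NP\S  <  k=6
[0,7] S  >  k=4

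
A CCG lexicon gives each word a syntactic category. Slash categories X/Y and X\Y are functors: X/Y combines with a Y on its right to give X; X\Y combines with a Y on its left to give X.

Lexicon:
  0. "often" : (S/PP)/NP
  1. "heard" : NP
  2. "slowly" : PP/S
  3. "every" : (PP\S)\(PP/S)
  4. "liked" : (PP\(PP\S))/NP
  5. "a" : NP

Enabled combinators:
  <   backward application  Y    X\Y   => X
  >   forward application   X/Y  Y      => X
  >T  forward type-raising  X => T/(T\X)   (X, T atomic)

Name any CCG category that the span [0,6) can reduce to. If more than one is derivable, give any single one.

S

[0,6] S   >
  [0,2] S/PP   >
    [0,1] "often" : (S/PP)/NP
    [1,2] "heard" : NP
  [2,6] PP   <
    [2,4] PP\S   <
      [2,3] "slowly" : PP/S
      [3,4] "every" : (PP\S)\(PP/S)
    [4,6] PP\(PP\S)   >
      [4,5] "liked" : (PP\(PP\S))/NP
      [5,6] "a" : NP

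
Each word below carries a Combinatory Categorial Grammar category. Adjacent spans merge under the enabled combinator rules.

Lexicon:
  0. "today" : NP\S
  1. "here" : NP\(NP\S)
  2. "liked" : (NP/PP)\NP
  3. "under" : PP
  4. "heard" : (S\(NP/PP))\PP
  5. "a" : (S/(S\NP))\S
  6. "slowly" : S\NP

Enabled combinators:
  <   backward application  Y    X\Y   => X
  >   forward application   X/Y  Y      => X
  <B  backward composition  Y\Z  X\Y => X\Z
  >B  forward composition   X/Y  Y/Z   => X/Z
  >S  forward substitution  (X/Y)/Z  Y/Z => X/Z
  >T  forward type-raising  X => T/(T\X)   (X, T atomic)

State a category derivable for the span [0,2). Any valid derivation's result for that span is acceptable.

NP

[0,7] S   >
  [0,6] S/(S\NP)   <
    [0,5] S   <
      [0,2] NP   <
        [0,1] "today" : NP\S
        [1,2] "here" : NP\(NP\S)
      [2,5] S\NP   <B
        [2,3] "liked" : (NP/PP)\NP
        [3,5] S\(NP/PP)   <
          [3,4] "under" : PP
          [4,5] "heard" : (S\(NP/PP))\PP
    [5,6] "a" : (S/(S\NP))\S
  [6,7] "slowly" : S\NP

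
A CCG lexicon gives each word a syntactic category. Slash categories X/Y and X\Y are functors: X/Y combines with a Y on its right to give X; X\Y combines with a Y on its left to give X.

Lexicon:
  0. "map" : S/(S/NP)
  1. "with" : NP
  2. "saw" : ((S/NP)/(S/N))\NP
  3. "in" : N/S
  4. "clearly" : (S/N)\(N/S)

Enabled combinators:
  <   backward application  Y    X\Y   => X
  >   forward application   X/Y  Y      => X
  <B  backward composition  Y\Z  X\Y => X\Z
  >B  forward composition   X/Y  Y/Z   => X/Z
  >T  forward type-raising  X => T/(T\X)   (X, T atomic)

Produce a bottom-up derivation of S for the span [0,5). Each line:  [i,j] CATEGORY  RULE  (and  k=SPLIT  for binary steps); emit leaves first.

[0,5] S   >
  [0,1] "map" : S/(S/NP)
  [1,5] S/NP   >
    [1,3] (S/NP)/(S/N)   <
      [1,2] "with" : NP
      [2,3] "saw" : ((S/NP)/(S/N))\NP
    [3,5] S/N   <
      [3,4] "in" : N/S
      [4,5] "clearly" : (S/N)\(N/S)

[0,1] S/(S/NP)  lex  "map"
[1,2] NP  lex  "with"
[2,3] ((S/NP)/(S/N))\NP  lex  "saw"
[1,3] (S/NP)/(S/N)  <  k=2
[3,4] N/S  lex  "in"
[4,5] (S/N)\(N/S)  lex  "clearly"
[3,5] S/N  <  k=4
[1,5] S/NP  >  k=3
[0,5] S  >  k=1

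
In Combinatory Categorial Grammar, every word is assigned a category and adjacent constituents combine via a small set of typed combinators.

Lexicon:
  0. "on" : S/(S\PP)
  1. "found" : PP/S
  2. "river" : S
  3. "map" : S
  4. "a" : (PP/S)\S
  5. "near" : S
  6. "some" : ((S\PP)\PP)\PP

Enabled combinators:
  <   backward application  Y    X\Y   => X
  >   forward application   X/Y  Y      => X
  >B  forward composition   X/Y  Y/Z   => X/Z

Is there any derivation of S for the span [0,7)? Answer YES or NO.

YES

[0,7] S   >
  [0,1] "on" : S/(S\PP)
  [1,7] S\PP   <
    [1,3] PP   >
      [1,2] "found" : PP/S
      [2,3] "river" : S
    [3,7] (S\PP)\PP   <
      [3,6] PP   >
        [3,5] PP/S   <
          [3,4] "map" : S
          [4,5] "a" : (PP/S)\S
        [5,6] "near" : S
      [6,7] "some" : ((S\PP)\PP)\PP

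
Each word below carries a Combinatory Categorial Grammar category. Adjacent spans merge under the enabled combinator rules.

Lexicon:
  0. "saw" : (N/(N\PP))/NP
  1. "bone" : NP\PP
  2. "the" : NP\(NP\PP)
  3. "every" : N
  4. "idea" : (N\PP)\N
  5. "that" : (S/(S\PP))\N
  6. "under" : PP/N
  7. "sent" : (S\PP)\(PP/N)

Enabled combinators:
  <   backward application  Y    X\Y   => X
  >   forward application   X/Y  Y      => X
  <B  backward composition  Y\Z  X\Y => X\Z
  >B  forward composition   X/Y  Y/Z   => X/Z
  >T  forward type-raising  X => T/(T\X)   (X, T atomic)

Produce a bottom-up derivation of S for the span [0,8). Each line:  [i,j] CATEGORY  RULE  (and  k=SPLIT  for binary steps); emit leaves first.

[0,1] (N/(N\PP))/NP  lex  "saw"
[1,2] NP\PP  lex  "bone"
[2,3] NP\(NP\PP)  lex  "the"
[1,3] NP  <  k=2
[0,3] N/(N\PP)  >  k=1
[3,4] N  lex  "every"
[4,5] (N\PP)\N  lex  "idea"
[3,5] N\PP  <  k=4
[0,5] N  >  k=3
[5,6] (S/(S\PP))\N  lex  "that"
[0,6] S/(S\PP)  <  k=5
[6,7] PP/N  lex  "under"
[7,8] (S\PP)\(PP/N)  lex  "sent"
[6,8] S\PP  <  k=7
[0,8] S  >  k=6

[0,8] S   >
  [0,6] S/(S\PP)   <
    [0,5] N   >
      [0,3] N/(N\PP)   >
        [0,1] "saw" : (N/(N\PP))/NP
        [1,3] NP   <
          [1,2] "bone" : NP\PP
          [2,3] "the" : NP\(NP\PP)
      [3,5] N\PP   <
        [3,4] "every" : N
        [4,5] "idea" : (N\PP)\N
    [5,6] "that" : (S/(S\PP))\N
  [6,8] S\PP   <
    [6,7] "under" : PP/N
    [7,8] "sent" : (S\PP)\(PP/N)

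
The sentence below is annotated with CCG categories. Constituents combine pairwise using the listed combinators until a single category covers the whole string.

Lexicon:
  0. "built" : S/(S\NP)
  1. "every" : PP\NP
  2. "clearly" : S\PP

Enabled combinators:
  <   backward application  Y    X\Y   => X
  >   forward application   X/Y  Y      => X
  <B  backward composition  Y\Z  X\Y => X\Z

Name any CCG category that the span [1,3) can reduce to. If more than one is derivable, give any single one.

S\NP

[0,3] S   >
  [0,1] "built" : S/(S\NP)
  [1,3] S\NP   <B
    [1,2] "every" : PP\NP
    [2,3] "clearly" : S\PP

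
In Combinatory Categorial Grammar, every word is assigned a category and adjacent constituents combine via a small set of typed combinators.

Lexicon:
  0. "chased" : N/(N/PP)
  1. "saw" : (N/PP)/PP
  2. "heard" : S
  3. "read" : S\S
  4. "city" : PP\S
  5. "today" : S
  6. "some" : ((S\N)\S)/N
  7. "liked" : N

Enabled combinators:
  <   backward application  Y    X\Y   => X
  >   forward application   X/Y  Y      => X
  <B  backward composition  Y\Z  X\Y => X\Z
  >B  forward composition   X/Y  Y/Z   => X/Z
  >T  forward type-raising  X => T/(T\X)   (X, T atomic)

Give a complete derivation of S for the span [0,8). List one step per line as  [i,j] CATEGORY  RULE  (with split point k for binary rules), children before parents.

[0,1] N/(N/PP)  lex  "chased"
[1,2] (N/PP)/PP  lex  "saw"
[2,3] S  lex  "heard"
[2,3] PP/(PP\S)  >T
[3,4] S\S  lex  "read"
[4,5] PP\S  lex  "city"
[3,5] PP\S  <B  k=4
[2,5] PP  >  k=3
[1,5] N/PP  >  k=2
[0,5] N  >  k=1
[5,6] S  lex  "today"
[6,7] ((S\N)\S)/N  lex  "some"
[7,8] N  lex  "liked"
[6,8] (S\N)\S  >  k=7
[5,8] S\N  <  k=6
[0,8] S  <  k=5

[0,8] S   <
  [0,5] N   >
    [0,1] "chased" : N/(N/PP)
    [1,5] N/PP   >
      [1,2] "saw" : (N/PP)/PP
      [2,5] PP   >
        [2,3] PP/(PP\S)   >T
          [2,3] "heard" : S
        [3,5] PP\S   <B
          [3,4] "read" : S\S
          [4,5] "city" : PP\S
  [5,8] S\N   <
    [5,6] "today" : S
    [6,8] (S\N)\S   >
      [6,7] "some" : ((S\N)\S)/N
      [7,8] "liked" : N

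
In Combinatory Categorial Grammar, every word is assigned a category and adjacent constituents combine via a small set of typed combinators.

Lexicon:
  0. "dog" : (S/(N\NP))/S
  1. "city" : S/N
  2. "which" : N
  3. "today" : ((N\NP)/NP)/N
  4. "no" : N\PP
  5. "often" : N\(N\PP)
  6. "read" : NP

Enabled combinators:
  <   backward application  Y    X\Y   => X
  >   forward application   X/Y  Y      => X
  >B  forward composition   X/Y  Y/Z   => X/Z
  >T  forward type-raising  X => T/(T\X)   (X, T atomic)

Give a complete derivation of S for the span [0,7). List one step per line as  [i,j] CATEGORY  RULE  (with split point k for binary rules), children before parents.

[0,7] S   >
  [0,3] S/(N\NP)   >
    [0,1] "dog" : (S/(N\NP))/S
    [1,3] S   >
      [1,2] "city" : S/N
      [2,3] "which" : N
  [3,7] N\NP   >
    [3,6] (N\NP)/NP   >
      [3,4] "today" : ((N\NP)/NP)/N
      [4,6] N   <
        [4,5] "no" : N\PP
        [5,6] "often" : N\(N\PP)
    [6,7] "read" : NP

[0,1] (S/(N\NP))/S  lex  "dog"
[1,2] S/N  lex  "city"
[2,3] N  lex  "which"
[1,3] S  >  k=2
[0,3] S/(N\NP)  >  k=1
[3,4] ((N\NP)/NP)/N  lex  "today"
[4,5] N\PP  lex  "no"
[5,6] N\(N\PP)  lex  "often"
[4,6] N  <  k=5
[3,6] (N\NP)/NP  >  k=4
[6,7] NP  lex  "read"
[3,7] N\NP  >  k=6
[0,7] S  >  k=3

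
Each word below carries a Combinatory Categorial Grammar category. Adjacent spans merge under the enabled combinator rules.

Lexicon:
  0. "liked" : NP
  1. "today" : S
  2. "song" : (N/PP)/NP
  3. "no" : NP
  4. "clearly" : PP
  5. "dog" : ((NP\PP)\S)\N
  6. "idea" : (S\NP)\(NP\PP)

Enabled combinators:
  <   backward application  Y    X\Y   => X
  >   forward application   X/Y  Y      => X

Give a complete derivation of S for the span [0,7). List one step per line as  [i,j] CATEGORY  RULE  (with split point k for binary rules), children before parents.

[0,7] S   <
  [0,1] "liked" : NP
  [1,7] S\NP   <
    [1,6] NP\PP   <
      [1,2] "today" : S
      [2,6] (NP\PP)\S   <
        [2,5] N   >
          [2,4] N/PP   >
            [2,3] "song" : (N/PP)/NP
            [3,4] "no" : NP
          [4,5] "clearly" : PP
        [5,6] "dog" : ((NP\PP)\S)\N
    [6,7] "idea" : (S\NP)\(NP\PP)

[0,1] NP  lex  "liked"
[1,2] S  lex  "today"
[2,3] (N/PP)/NP  lex  "song"
[3,4] NP  lex  "no"
[2,4] N/PP  >  k=3
[4,5] PP  lex  "clearly"
[2,5] N  >  k=4
[5,6] ((NP\PP)\S)\N  lex  "dog"
[2,6] (NP\PP)\S  <  k=5
[1,6] NP\PP  <  k=2
[6,7] (S\NP)\(NP\PP)  lex  "idea"
[1,7] S\NP  <  k=6
[0,7] S  <  k=1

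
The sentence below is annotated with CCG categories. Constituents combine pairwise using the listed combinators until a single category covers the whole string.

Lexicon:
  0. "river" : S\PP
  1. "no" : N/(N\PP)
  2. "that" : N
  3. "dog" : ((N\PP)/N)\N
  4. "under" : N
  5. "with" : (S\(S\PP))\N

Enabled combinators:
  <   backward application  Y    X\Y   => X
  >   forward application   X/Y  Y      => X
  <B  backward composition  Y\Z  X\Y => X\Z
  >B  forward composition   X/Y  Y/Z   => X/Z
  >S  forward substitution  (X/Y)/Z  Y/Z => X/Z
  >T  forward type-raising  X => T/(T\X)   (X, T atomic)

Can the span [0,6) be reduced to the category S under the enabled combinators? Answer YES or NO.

[0,6] S   <
  [0,1] "river" : S\PP
  [1,6] S\(S\PP)   <
    [1,5] N   >
      [1,2] "no" : N/(N\PP)
      [2,5] N\PP   >
        [2,4] (N\PP)/N   <
          [2,3] "that" : N
          [3,4] "dog" : ((N\PP)/N)\N
        [4,5] "under" : N
    [5,6] "with" : (S\(S\PP))\N

YES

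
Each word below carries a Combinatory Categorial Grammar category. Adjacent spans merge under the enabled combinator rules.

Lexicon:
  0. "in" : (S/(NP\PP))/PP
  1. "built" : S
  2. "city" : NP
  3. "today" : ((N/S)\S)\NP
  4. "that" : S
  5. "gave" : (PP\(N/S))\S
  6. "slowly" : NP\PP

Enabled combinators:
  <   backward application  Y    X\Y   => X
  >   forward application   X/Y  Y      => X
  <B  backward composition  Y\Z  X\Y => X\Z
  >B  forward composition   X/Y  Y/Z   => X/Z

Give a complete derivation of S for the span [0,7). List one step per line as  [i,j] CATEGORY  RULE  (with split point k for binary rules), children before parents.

[0,1] (S/(NP\PP))/PP  lex  "in"
[1,2] S  lex  "built"
[2,3] NP  lex  "city"
[3,4] ((N/S)\S)\NP  lex  "today"
[2,4] (N/S)\S  <  k=3
[1,4] N/S  <  k=2
[4,5] S  lex  "that"
[5,6] (PP\(N/S))\S  lex  "gave"
[4,6] PP\(N/S)  <  k=5
[1,6] PP  <  k=4
[0,6] S/(NP\PP)  >  k=1
[6,7] NP\PP  lex  "slowly"
[0,7] S  >  k=6

[0,7] S   >
  [0,6] S/(NP\PP)   >
    [0,1] "in" : (S/(NP\PP))/PP
    [1,6] PP   <
      [1,4] N/S   <
        [1,2] "built" : S
        [2,4] (N/S)\S   <
          [2,3] "city" : NP
          [3,4] "today" : ((N/S)\S)\NP
      [4,6] PP\(N/S)   <
        [4,5] "that" : S
        [5,6] "gave" : (PP\(N/S))\S
  [6,7] "slowly" : NP\PP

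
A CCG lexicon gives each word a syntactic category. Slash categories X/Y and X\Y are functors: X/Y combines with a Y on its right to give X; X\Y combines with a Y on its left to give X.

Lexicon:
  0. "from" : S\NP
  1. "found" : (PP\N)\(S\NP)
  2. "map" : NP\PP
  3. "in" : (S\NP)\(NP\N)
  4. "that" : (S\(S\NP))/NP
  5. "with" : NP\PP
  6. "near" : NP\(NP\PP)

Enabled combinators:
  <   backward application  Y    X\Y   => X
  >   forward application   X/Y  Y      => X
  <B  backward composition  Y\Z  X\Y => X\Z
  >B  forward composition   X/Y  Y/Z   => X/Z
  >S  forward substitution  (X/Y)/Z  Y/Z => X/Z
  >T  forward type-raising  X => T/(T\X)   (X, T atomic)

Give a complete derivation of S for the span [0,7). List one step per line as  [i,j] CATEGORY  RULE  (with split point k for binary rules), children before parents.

[0,7] S   <
  [0,4] S\NP   <
    [0,3] NP\N   <B
      [0,2] PP\N   <
        [0,1] "from" : S\NP
        [1,2] "found" : (PP\N)\(S\NP)
      [2,3] "map" : NP\PP
    [3,4] "in" : (S\NP)\(NP\N)
  [4,7] S\(S\NP)   >
    [4,5] "that" : (S\(S\NP))/NP
    [5,7] NP   <
      [5,6] "with" : NP\PP
      [6,7] "near" : NP\(NP\PP)

[0,1] S\NP  lex  "from"
[1,2] (PP\N)\(S\NP)  lex  "found"
[0,2] PP\N  <  k=1
[2,3] NP\PP  lex  "map"
[0,3] NP\N  <B  k=2
[3,4] (S\NP)\(NP\N)  lex  "in"
[0,4] S\NP  <  k=3
[4,5] (S\(S\NP))/NP  lex  "that"
[5,6] NP\PP  lex  "with"
[6,7] NP\(NP\PP)  lex  "near"
[5,7] NP  <  k=6
[4,7] S\(S\NP)  >  k=5
[0,7] S  <  k=4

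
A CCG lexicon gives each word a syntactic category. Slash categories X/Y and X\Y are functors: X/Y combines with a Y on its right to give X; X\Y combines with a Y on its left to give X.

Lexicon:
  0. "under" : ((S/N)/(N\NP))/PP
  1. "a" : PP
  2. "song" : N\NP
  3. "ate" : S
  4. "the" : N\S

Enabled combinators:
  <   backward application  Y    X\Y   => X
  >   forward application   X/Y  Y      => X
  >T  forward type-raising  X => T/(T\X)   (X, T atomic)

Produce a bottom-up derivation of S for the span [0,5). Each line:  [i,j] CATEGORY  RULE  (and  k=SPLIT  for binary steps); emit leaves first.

[0,1] ((S/N)/(N\NP))/PP  lex  "under"
[1,2] PP  lex  "a"
[0,2] (S/N)/(N\NP)  >  k=1
[2,3] N\NP  lex  "song"
[0,3] S/N  >  k=2
[3,4] S  lex  "ate"
[4,5] N\S  lex  "the"
[3,5] N  <  k=4
[0,5] S  >  k=3

[0,5] S   >
  [0,3] S/N   >
    [0,2] (S/N)/(N\NP)   >
      [0,1] "under" : ((S/N)/(N\NP))/PP
      [1,2] "a" : PP
    [2,3] "song" : N\NP
  [3,5] N   <
    [3,4] "ate" : S
    [4,5] "the" : N\S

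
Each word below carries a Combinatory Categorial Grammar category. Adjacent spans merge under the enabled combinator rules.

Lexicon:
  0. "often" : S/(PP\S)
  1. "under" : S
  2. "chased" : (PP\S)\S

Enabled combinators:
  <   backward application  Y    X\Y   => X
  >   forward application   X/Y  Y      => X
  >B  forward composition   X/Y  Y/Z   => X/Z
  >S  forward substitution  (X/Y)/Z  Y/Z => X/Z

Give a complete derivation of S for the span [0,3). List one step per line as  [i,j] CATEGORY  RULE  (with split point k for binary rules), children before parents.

[0,3] S   >
  [0,1] "often" : S/(PP\S)
  [1,3] PP\S   <
    [1,2] "under" : S
    [2,3] "chased" : (PP\S)\S

[0,1] S/(PP\S)  lex  "often"
[1,2] S  lex  "under"
[2,3] (PP\S)\S  lex  "chased"
[1,3] PP\S  <  k=2
[0,3] S  >  k=1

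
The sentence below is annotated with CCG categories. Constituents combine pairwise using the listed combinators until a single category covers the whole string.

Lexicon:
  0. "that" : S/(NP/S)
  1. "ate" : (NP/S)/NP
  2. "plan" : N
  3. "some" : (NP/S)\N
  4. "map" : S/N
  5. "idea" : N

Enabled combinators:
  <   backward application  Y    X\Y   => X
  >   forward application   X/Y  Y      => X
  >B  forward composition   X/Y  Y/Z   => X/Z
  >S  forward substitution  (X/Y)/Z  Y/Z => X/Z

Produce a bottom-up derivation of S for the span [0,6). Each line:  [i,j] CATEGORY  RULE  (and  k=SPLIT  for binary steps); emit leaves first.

[0,6] S   >
  [0,1] "that" : S/(NP/S)
  [1,6] NP/S   >
    [1,2] "ate" : (NP/S)/NP
    [2,6] NP   >
      [2,4] NP/S   <
        [2,3] "plan" : N
        [3,4] "some" : (NP/S)\N
      [4,6] S   >
        [4,5] "map" : S/N
        [5,6] "idea" : N

[0,1] S/(NP/S)  lex  "that"
[1,2] (NP/S)/NP  lex  "ate"
[2,3] N  lex  "plan"
[3,4] (NP/S)\N  lex  "some"
[2,4] NP/S  <  k=3
[4,5] S/N  lex  "map"
[5,6] N  lex  "idea"
[4,6] S  >  k=5
[2,6] NP  >  k=4
[1,6] NP/S  >  k=2
[0,6] S  >  k=1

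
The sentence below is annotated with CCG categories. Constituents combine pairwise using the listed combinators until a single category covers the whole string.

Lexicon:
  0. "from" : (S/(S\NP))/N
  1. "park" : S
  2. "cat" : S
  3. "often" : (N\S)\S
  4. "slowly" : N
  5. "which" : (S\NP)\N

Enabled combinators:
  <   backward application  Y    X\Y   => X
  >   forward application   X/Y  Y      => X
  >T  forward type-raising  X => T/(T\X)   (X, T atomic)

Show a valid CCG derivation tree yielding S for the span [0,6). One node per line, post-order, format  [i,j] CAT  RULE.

[0,1] (S/(S\NP))/N  lex  "from"
[1,2] S  lex  "park"
[2,3] S  lex  "cat"
[3,4] (N\S)\S  lex  "often"
[2,4] N\S  <  k=3
[1,4] N  <  k=2
[0,4] S/(S\NP)  >  k=1
[4,5] N  lex  "slowly"
[5,6] (S\NP)\N  lex  "which"
[4,6] S\NP  <  k=5
[0,6] S  >  k=4

[0,6] S   >
  [0,4] S/(S\NP)   >
    [0,1] "from" : (S/(S\NP))/N
    [1,4] N   <
      [1,2] "park" : S
      [2,4] N\S   <
        [2,3] "cat" : S
        [3,4] "often" : (N\S)\S
  [4,6] S\NP   <
    [4,5] "slowly" : N
    [5,6] "which" : (S\NP)\N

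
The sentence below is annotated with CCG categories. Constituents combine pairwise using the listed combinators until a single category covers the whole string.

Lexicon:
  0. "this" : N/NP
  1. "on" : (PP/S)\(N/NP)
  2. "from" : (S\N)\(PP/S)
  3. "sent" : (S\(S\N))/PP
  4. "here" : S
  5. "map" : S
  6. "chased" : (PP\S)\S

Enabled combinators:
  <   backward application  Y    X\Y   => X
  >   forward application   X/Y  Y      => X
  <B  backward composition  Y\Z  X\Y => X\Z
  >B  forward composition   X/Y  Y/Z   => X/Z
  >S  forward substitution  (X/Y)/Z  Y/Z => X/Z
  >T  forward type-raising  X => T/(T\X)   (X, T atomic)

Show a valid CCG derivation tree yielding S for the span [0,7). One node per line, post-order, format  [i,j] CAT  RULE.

[0,7] S   <
  [0,3] S\N   <
    [0,2] PP/S   <
      [0,1] "this" : N/NP
      [1,2] "on" : (PP/S)\(N/NP)
    [2,3] "from" : (S\N)\(PP/S)
  [3,7] S\(S\N)   >
    [3,4] "sent" : (S\(S\N))/PP
    [4,7] PP   >
      [4,5] PP/(PP\S)   >T
        [4,5] "here" : S
      [5,7] PP\S   <
        [5,6] "map" : S
        [6,7] "chased" : (PP\S)\S

[0,1] N/NP  lex  "this"
[1,2] (PP/S)\(N/NP)  lex  "on"
[0,2] PP/S  <  k=1
[2,3] (S\N)\(PP/S)  lex  "from"
[0,3] S\N  <  k=2
[3,4] (S\(S\N))/PP  lex  "sent"
[4,5] S  lex  "here"
[4,5] PP/(PP\S)  >T
[5,6] S  lex  "map"
[6,7] (PP\S)\S  lex  "chased"
[5,7] PP\S  <  k=6
[4,7] PP  >  k=5
[3,7] S\(S\N)  >  k=4
[0,7] S  <  k=3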